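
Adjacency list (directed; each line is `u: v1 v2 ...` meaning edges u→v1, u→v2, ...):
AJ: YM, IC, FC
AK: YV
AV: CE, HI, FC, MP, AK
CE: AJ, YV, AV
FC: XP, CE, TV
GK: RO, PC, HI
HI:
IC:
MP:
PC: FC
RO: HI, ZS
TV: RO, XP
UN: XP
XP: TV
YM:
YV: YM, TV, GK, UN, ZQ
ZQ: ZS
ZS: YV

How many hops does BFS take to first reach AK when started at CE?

2

Level 0: CE
Level 1: AJ, AV, YV
Level 2: AK, FC, GK, HI, IC, MP, TV, UN, YM, ZQ
Level 3: PC, RO, XP, ZS
AK first appears at level 2.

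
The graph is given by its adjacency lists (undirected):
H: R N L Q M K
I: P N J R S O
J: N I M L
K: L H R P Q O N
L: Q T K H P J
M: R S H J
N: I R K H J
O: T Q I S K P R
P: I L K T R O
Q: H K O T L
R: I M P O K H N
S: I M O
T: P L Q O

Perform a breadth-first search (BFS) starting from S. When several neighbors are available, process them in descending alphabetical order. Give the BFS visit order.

S, O, M, I, T, R, Q, P, K, J, H, N, L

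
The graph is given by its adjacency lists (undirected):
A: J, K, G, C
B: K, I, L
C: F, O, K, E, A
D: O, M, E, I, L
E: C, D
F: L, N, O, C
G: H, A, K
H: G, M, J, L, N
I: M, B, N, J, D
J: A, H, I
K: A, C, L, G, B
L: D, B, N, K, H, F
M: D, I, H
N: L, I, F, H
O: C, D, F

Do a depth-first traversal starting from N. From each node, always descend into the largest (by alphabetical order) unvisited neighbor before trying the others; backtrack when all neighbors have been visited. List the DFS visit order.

N, L, K, G, H, M, I, J, A, C, O, F, D, E, B

Visit N
N → L
L → K
K → G
G → H
H → M
M → I
I → J
J → A
A → C
C → O
O → F
O → D
D → E
I → B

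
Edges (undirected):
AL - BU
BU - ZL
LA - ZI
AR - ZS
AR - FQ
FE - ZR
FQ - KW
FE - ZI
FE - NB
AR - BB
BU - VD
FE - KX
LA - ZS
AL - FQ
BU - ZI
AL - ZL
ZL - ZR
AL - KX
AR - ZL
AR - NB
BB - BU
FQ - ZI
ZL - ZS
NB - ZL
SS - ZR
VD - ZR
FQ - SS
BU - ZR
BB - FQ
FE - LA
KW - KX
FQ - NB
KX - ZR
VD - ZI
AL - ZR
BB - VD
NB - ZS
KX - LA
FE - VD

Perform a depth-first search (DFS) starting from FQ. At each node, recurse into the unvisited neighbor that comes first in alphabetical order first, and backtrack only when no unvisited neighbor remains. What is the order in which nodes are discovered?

FQ, AL, BU, BB, AR, NB, FE, KX, KW, LA, ZI, VD, ZR, SS, ZL, ZS

Visit FQ
FQ → AL
AL → BU
BU → BB
BB → AR
AR → NB
NB → FE
FE → KX
KX → KW
KX → LA
LA → ZI
ZI → VD
VD → ZR
ZR → SS
ZR → ZL
ZL → ZS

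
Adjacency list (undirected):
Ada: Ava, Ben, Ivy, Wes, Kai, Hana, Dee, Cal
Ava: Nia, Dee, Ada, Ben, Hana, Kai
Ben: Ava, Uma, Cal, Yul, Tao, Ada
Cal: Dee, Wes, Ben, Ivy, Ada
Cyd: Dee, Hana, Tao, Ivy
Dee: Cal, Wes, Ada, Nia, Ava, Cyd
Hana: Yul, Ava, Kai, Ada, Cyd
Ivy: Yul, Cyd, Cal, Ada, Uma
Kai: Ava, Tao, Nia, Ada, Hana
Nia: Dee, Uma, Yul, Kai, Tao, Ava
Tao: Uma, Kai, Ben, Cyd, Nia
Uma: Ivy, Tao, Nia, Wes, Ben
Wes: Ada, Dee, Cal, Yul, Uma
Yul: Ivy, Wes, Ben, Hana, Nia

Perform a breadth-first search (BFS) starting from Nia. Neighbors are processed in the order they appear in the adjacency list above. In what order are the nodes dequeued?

Visit Nia; enqueue Dee, Uma, Yul, Kai, Tao, Ava → queue [Dee, Uma, Yul, Kai, Tao, Ava]
Visit Dee; enqueue Cal, Wes, Ada, Cyd → queue [Uma, Yul, Kai, Tao, Ava, Cal, Wes, Ada, Cyd]
Visit Uma; enqueue Ivy, Ben → queue [Yul, Kai, Tao, Ava, Cal, Wes, Ada, Cyd, Ivy, Ben]
Visit Yul; enqueue Hana → queue [Kai, Tao, Ava, Cal, Wes, Ada, Cyd, Ivy, Ben, Hana]
Visit Kai → queue [Tao, Ava, Cal, Wes, Ada, Cyd, Ivy, Ben, Hana]
Visit Tao → queue [Ava, Cal, Wes, Ada, Cyd, Ivy, Ben, Hana]
Visit Ava → queue [Cal, Wes, Ada, Cyd, Ivy, Ben, Hana]
Visit Cal → queue [Wes, Ada, Cyd, Ivy, Ben, Hana]
Visit Wes → queue [Ada, Cyd, Ivy, Ben, Hana]
Visit Ada → queue [Cyd, Ivy, Ben, Hana]
Visit Cyd → queue [Ivy, Ben, Hana]
Visit Ivy → queue [Ben, Hana]
Visit Ben → queue [Hana]
Visit Hana → queue []

Nia → Dee → Uma → Yul → Kai → Tao → Ava → Cal → Wes → Ada → Cyd → Ivy → Ben → Hana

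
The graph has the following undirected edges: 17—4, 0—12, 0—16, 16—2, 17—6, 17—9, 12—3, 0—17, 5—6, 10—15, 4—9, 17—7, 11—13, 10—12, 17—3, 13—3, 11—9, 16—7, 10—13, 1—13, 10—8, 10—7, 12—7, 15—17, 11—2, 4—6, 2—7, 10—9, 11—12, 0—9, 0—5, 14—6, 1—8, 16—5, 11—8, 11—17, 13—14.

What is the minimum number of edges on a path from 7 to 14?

3

Level 0: 7
Level 1: 2, 10, 12, 16, 17
Level 2: 0, 3, 4, 5, 6, 8, 9, 11, 13, 15
Level 3: 1, 14
14 first appears at level 3.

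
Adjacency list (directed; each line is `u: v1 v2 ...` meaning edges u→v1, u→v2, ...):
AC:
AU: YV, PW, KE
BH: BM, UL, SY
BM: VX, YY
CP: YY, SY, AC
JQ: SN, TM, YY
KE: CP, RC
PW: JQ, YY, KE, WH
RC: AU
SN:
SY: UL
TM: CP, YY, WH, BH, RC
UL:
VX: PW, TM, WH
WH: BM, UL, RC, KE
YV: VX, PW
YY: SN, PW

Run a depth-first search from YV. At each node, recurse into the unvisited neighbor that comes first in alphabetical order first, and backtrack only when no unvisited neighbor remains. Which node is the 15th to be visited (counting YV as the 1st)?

YY

Visit YV
YV → PW
PW → JQ
JQ → SN
JQ → TM
TM → BH
BH → BM
BM → VX
VX → WH
WH → KE
KE → CP
CP → AC
CP → SY
SY → UL
CP → YY
KE → RC
RC → AU

Visit order: YV, PW, JQ, SN, TM, BH, BM, VX, WH, KE, CP, AC, SY, UL, YY, RC, AU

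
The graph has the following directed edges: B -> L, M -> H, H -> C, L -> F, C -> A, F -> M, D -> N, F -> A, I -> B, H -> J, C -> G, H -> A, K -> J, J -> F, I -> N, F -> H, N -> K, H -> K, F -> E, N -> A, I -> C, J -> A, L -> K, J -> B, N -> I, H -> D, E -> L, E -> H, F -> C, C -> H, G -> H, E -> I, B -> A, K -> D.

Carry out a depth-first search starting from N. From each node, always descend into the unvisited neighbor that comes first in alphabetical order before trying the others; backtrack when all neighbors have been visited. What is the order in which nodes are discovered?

N → A → I → B → L → F → C → G → H → D → J → K → E → M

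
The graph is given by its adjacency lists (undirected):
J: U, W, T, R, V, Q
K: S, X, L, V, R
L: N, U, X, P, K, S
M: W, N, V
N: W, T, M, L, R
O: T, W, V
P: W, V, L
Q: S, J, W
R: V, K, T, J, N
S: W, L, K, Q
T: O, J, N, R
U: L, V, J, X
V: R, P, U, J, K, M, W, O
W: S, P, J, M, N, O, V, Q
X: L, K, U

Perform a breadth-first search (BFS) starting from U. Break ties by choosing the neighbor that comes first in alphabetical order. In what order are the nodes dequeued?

U J L V X Q R T W K N P S M O

Visit U; enqueue J, L, V, X → queue [J, L, V, X]
Visit J; enqueue Q, R, T, W → queue [L, V, X, Q, R, T, W]
Visit L; enqueue K, N, P, S → queue [V, X, Q, R, T, W, K, N, P, S]
Visit V; enqueue M, O → queue [X, Q, R, T, W, K, N, P, S, M, O]
Visit X → queue [Q, R, T, W, K, N, P, S, M, O]
Visit Q → queue [R, T, W, K, N, P, S, M, O]
Visit R → queue [T, W, K, N, P, S, M, O]
Visit T → queue [W, K, N, P, S, M, O]
Visit W → queue [K, N, P, S, M, O]
Visit K → queue [N, P, S, M, O]
Visit N → queue [P, S, M, O]
Visit P → queue [S, M, O]
Visit S → queue [M, O]
Visit M → queue [O]
Visit O → queue []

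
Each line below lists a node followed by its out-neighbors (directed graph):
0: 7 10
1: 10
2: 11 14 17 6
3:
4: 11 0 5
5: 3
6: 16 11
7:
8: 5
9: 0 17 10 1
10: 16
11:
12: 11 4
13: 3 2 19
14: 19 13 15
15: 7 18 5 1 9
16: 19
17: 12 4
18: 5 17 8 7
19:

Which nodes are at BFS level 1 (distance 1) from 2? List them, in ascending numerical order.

6, 11, 14, 17

Level 0: 2
Level 1: 6, 11, 14, 17
Level 2: 4, 12, 13, 15, 16, 19
Level 3: 0, 1, 3, 5, 7, 9, 18
Level 4: 8, 10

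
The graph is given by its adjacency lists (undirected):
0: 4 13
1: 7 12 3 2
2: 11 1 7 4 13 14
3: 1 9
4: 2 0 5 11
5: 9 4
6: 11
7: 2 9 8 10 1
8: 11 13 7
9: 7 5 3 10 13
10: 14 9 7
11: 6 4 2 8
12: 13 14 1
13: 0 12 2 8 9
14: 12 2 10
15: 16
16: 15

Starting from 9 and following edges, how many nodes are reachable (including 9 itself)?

15

BFS from 9 visits: 9, 13, 10, 7, 5, 3, 12, 8, 2, 0, 14, 1, 4, 11, 6
Reachable nodes: 15 of 17 total.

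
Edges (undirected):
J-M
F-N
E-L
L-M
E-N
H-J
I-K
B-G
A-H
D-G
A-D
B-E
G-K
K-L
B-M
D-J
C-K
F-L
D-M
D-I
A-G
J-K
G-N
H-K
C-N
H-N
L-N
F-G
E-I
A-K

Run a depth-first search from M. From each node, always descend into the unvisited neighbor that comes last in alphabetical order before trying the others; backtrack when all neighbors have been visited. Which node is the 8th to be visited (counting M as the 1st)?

I

Visit M
M → L
L → N
N → H
H → K
K → J
J → D
D → I
I → E
E → B
B → G
G → F
G → A
K → C

Visit order: M, L, N, H, K, J, D, I, E, B, G, F, A, C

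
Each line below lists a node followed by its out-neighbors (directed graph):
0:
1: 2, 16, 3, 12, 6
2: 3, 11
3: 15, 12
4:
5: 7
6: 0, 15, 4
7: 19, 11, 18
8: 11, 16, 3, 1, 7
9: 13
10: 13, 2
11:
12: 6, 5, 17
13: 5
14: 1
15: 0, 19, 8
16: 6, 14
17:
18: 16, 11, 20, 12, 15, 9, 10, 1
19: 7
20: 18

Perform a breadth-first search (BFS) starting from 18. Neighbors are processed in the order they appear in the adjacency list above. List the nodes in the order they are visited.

18 16 11 20 12 15 9 10 1 6 14 5 17 0 19 8 13 2 3 4 7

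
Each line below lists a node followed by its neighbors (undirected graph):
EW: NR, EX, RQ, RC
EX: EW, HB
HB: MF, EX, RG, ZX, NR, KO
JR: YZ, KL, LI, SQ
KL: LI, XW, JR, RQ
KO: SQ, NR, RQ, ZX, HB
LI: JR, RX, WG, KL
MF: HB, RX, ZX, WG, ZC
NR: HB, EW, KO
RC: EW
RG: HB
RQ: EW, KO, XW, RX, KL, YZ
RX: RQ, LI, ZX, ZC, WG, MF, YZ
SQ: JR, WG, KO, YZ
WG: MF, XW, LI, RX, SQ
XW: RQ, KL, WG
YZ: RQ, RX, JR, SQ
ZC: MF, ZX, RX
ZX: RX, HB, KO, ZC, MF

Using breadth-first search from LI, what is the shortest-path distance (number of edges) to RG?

Level 0: LI
Level 1: JR, KL, RX, WG
Level 2: MF, RQ, SQ, XW, YZ, ZC, ZX
Level 3: EW, HB, KO
Level 4: EX, NR, RC, RG
RG first appears at level 4.

4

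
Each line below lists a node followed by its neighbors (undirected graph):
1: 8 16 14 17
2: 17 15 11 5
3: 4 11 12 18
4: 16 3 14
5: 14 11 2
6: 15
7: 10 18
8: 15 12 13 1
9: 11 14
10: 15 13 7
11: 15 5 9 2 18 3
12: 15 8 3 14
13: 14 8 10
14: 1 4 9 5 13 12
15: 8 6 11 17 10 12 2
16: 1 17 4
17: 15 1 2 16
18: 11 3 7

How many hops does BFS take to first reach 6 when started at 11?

2

Level 0: 11
Level 1: 2, 3, 5, 9, 15, 18
Level 2: 4, 6, 7, 8, 10, 12, 14, 17
Level 3: 1, 13, 16
6 first appears at level 2.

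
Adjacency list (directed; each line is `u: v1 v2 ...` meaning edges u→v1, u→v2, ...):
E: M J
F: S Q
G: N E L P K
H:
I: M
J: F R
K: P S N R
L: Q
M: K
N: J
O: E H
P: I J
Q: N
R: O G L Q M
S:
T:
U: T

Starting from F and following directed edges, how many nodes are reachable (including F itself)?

15

BFS from F visits: F, S, Q, N, J, R, O, G, L, M, E, H, P, K, I
Reachable nodes: 15 of 17 total.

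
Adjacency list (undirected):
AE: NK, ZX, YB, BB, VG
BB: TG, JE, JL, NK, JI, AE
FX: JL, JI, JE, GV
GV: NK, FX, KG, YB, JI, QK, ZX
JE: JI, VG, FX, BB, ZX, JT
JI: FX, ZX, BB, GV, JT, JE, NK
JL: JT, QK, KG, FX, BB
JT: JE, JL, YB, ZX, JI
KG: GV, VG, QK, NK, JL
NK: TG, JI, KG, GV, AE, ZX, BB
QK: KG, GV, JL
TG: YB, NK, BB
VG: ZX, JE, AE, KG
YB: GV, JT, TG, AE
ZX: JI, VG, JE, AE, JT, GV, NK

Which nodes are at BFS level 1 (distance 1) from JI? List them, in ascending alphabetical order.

Level 0: JI
Level 1: BB, FX, GV, JE, JT, NK, ZX
Level 2: AE, JL, KG, QK, TG, VG, YB

BB, FX, GV, JE, JT, NK, ZX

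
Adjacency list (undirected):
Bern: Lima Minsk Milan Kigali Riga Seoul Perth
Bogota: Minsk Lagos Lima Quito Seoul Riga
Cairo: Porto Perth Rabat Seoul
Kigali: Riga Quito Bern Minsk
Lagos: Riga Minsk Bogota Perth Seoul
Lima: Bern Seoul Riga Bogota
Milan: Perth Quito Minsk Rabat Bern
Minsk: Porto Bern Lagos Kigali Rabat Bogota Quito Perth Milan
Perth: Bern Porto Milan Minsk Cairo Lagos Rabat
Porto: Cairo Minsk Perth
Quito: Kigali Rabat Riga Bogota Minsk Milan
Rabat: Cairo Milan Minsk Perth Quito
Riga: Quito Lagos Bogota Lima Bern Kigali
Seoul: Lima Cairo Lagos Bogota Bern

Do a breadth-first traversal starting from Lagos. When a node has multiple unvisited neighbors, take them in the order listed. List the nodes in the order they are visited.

Visit Lagos; enqueue Riga, Minsk, Bogota, Perth, Seoul → queue [Riga, Minsk, Bogota, Perth, Seoul]
Visit Riga; enqueue Quito, Lima, Bern, Kigali → queue [Minsk, Bogota, Perth, Seoul, Quito, Lima, Bern, Kigali]
Visit Minsk; enqueue Porto, Rabat, Milan → queue [Bogota, Perth, Seoul, Quito, Lima, Bern, Kigali, Porto, Rabat, Milan]
Visit Bogota → queue [Perth, Seoul, Quito, Lima, Bern, Kigali, Porto, Rabat, Milan]
Visit Perth; enqueue Cairo → queue [Seoul, Quito, Lima, Bern, Kigali, Porto, Rabat, Milan, Cairo]
Visit Seoul → queue [Quito, Lima, Bern, Kigali, Porto, Rabat, Milan, Cairo]
Visit Quito → queue [Lima, Bern, Kigali, Porto, Rabat, Milan, Cairo]
Visit Lima → queue [Bern, Kigali, Porto, Rabat, Milan, Cairo]
Visit Bern → queue [Kigali, Porto, Rabat, Milan, Cairo]
Visit Kigali → queue [Porto, Rabat, Milan, Cairo]
Visit Porto → queue [Rabat, Milan, Cairo]
Visit Rabat → queue [Milan, Cairo]
Visit Milan → queue [Cairo]
Visit Cairo → queue []

Lagos Riga Minsk Bogota Perth Seoul Quito Lima Bern Kigali Porto Rabat Milan Cairo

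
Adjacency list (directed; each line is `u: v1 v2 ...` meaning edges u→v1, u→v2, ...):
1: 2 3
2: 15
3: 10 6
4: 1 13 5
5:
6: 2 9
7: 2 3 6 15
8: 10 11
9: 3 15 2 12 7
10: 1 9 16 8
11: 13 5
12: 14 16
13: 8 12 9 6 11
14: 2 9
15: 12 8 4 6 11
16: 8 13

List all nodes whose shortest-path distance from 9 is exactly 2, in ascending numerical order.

4, 6, 8, 10, 11, 14, 16

Level 0: 9
Level 1: 2, 3, 7, 12, 15
Level 2: 4, 6, 8, 10, 11, 14, 16
Level 3: 1, 5, 13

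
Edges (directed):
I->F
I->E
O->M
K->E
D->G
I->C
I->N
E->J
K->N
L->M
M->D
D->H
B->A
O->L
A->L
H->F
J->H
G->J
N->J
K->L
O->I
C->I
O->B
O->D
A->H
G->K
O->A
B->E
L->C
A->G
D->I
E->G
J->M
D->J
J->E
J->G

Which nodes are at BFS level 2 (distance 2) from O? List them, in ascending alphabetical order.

C, E, F, G, H, J, N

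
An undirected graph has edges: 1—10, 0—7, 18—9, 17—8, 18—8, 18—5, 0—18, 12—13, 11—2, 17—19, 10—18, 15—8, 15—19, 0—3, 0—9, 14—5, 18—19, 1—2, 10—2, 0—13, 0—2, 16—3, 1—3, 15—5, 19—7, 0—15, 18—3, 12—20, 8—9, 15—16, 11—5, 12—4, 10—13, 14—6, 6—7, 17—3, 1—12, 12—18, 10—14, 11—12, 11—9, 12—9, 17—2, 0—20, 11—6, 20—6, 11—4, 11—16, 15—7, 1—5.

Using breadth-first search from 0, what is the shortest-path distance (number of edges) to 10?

Level 0: 0
Level 1: 2, 3, 7, 9, 13, 15, 18, 20
Level 2: 1, 5, 6, 8, 10, 11, 12, 16, 17, 19
Level 3: 4, 14
10 first appears at level 2.

2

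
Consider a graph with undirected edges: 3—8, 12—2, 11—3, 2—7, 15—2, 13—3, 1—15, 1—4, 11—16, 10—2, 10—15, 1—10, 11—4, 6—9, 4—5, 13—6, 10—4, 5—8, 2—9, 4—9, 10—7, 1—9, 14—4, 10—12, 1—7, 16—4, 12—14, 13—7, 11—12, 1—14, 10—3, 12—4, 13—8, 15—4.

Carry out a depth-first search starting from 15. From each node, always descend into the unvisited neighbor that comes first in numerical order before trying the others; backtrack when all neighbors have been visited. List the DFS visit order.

Visit 15
15 → 1
1 → 4
4 → 5
5 → 8
8 → 3
3 → 10
10 → 2
2 → 7
7 → 13
13 → 6
6 → 9
2 → 12
12 → 11
11 → 16
12 → 14

15 -> 1 -> 4 -> 5 -> 8 -> 3 -> 10 -> 2 -> 7 -> 13 -> 6 -> 9 -> 12 -> 11 -> 16 -> 14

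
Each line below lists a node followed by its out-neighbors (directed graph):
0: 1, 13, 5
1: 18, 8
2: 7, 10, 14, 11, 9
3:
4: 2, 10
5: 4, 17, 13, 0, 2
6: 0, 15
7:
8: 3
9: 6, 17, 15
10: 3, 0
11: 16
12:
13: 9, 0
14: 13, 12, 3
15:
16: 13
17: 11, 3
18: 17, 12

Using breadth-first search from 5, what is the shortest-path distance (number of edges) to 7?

2

Level 0: 5
Level 1: 0, 2, 4, 13, 17
Level 2: 1, 3, 7, 9, 10, 11, 14
Level 3: 6, 8, 12, 15, 16, 18
7 first appears at level 2.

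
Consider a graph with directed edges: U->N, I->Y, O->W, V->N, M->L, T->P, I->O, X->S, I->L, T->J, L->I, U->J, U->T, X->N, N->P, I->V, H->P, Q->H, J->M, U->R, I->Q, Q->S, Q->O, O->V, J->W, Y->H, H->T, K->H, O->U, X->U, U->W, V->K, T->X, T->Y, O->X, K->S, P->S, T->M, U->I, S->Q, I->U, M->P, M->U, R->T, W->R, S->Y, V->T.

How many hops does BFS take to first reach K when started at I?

Level 0: I
Level 1: L, O, Q, U, V, Y
Level 2: H, J, K, N, R, S, T, W, X
Level 3: M, P
K first appears at level 2.

2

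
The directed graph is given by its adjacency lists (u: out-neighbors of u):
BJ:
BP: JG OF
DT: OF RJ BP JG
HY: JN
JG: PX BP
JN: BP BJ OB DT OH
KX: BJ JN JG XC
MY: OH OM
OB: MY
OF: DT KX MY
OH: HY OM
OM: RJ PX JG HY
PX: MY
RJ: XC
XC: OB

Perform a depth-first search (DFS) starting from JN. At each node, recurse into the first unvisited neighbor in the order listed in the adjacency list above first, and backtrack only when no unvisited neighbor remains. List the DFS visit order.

Visit JN
JN → BP
BP → JG
JG → PX
PX → MY
MY → OH
OH → HY
OH → OM
OM → RJ
RJ → XC
XC → OB
BP → OF
OF → DT
OF → KX
KX → BJ

JN, BP, JG, PX, MY, OH, HY, OM, RJ, XC, OB, OF, DT, KX, BJ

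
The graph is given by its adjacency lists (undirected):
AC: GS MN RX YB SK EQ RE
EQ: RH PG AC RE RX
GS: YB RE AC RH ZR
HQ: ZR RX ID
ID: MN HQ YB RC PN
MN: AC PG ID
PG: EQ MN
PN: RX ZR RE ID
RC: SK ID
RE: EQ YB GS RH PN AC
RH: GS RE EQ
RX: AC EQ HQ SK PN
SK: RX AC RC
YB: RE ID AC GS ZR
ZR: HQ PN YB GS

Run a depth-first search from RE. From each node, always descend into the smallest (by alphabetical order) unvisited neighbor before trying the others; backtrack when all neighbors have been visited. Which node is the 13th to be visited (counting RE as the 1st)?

Visit RE
RE → AC
AC → EQ
EQ → PG
PG → MN
MN → ID
ID → HQ
HQ → RX
RX → PN
PN → ZR
ZR → GS
GS → RH
GS → YB
RX → SK
SK → RC

Visit order: RE, AC, EQ, PG, MN, ID, HQ, RX, PN, ZR, GS, RH, YB, SK, RC

YB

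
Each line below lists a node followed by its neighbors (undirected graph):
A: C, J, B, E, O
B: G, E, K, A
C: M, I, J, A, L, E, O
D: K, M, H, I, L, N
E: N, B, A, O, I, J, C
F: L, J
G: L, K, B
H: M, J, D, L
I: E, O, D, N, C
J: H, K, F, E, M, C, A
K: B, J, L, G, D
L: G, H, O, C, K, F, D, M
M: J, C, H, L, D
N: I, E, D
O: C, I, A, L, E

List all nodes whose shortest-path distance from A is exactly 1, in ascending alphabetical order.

B, C, E, J, O

Level 0: A
Level 1: B, C, E, J, O
Level 2: F, G, H, I, K, L, M, N
Level 3: D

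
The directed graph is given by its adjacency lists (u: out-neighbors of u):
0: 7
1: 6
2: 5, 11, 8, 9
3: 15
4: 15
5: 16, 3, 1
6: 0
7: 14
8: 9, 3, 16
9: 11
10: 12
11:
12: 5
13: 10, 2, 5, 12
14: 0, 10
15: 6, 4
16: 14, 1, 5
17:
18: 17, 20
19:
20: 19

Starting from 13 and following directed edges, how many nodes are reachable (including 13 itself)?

BFS from 13 visits: 13, 2, 5, 10, 12, 8, 9, 11, 1, 3, 16, 6, 15, 14, 0, 4, 7
Reachable nodes: 17 of 21 total.

17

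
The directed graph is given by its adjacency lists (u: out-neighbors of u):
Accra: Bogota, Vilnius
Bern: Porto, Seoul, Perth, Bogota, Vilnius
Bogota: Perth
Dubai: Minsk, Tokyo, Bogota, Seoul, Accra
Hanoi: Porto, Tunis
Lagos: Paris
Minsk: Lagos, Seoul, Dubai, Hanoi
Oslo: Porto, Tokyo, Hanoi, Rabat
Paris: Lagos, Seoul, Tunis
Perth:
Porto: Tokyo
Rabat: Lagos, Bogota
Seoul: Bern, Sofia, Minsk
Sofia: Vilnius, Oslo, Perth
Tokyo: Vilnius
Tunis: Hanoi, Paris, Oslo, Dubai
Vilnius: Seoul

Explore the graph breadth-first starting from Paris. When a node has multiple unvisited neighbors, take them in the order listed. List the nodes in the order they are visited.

Visit Paris; enqueue Lagos, Seoul, Tunis → queue [Lagos, Seoul, Tunis]
Visit Lagos → queue [Seoul, Tunis]
Visit Seoul; enqueue Bern, Sofia, Minsk → queue [Tunis, Bern, Sofia, Minsk]
Visit Tunis; enqueue Hanoi, Oslo, Dubai → queue [Bern, Sofia, Minsk, Hanoi, Oslo, Dubai]
Visit Bern; enqueue Porto, Perth, Bogota, Vilnius → queue [Sofia, Minsk, Hanoi, Oslo, Dubai, Porto, Perth, Bogota, Vilnius]
Visit Sofia → queue [Minsk, Hanoi, Oslo, Dubai, Porto, Perth, Bogota, Vilnius]
Visit Minsk → queue [Hanoi, Oslo, Dubai, Porto, Perth, Bogota, Vilnius]
Visit Hanoi → queue [Oslo, Dubai, Porto, Perth, Bogota, Vilnius]
Visit Oslo; enqueue Tokyo, Rabat → queue [Dubai, Porto, Perth, Bogota, Vilnius, Tokyo, Rabat]
Visit Dubai; enqueue Accra → queue [Porto, Perth, Bogota, Vilnius, Tokyo, Rabat, Accra]
Visit Porto → queue [Perth, Bogota, Vilnius, Tokyo, Rabat, Accra]
Visit Perth → queue [Bogota, Vilnius, Tokyo, Rabat, Accra]
Visit Bogota → queue [Vilnius, Tokyo, Rabat, Accra]
Visit Vilnius → queue [Tokyo, Rabat, Accra]
Visit Tokyo → queue [Rabat, Accra]
Visit Rabat → queue [Accra]
Visit Accra → queue []

Paris, Lagos, Seoul, Tunis, Bern, Sofia, Minsk, Hanoi, Oslo, Dubai, Porto, Perth, Bogota, Vilnius, Tokyo, Rabat, Accra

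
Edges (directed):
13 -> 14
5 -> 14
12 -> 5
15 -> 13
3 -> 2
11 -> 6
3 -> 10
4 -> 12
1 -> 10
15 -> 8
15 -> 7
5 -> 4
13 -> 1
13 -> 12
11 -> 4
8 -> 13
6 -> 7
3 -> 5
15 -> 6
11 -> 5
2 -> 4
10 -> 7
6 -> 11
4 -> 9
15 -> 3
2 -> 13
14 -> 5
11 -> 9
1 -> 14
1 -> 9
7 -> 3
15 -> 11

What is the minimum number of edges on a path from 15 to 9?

Level 0: 15
Level 1: 3, 6, 7, 8, 11, 13
Level 2: 1, 2, 4, 5, 9, 10, 12, 14
9 first appears at level 2.

2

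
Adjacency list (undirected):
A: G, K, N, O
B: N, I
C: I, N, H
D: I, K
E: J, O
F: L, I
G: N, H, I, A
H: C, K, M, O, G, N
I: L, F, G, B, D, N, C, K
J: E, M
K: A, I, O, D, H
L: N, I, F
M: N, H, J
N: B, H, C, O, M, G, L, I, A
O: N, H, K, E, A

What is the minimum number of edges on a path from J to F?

4

Level 0: J
Level 1: E, M
Level 2: H, N, O
Level 3: A, B, C, G, I, K, L
Level 4: D, F
F first appears at level 4.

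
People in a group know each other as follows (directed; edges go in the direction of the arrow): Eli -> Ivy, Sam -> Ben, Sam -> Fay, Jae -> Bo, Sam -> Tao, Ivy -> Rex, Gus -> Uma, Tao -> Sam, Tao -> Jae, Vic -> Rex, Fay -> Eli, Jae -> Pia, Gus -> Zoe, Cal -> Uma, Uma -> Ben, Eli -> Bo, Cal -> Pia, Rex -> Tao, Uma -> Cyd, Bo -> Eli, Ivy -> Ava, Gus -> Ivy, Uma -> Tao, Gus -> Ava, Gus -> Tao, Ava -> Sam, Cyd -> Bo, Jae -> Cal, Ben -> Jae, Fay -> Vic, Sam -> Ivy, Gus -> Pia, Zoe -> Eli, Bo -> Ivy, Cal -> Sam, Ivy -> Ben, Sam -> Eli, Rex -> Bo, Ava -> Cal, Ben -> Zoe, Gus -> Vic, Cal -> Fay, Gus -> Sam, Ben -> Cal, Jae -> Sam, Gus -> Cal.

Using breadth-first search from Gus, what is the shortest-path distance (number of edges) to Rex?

Level 0: Gus
Level 1: Ava, Cal, Ivy, Pia, Sam, Tao, Uma, Vic, Zoe
Level 2: Ben, Cyd, Eli, Fay, Jae, Rex
Level 3: Bo
Rex first appears at level 2.

2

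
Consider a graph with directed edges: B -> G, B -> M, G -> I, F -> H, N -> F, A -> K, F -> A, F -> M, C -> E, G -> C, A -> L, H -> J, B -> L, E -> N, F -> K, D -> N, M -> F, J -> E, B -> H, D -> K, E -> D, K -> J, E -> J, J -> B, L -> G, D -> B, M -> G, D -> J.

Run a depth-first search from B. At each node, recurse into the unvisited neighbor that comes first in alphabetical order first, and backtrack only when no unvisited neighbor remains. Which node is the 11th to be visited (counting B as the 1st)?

Visit B
B → G
G → C
C → E
E → D
D → J
D → K
D → N
N → F
F → A
A → L
F → H
F → M
G → I

Visit order: B, G, C, E, D, J, K, N, F, A, L, H, M, I

L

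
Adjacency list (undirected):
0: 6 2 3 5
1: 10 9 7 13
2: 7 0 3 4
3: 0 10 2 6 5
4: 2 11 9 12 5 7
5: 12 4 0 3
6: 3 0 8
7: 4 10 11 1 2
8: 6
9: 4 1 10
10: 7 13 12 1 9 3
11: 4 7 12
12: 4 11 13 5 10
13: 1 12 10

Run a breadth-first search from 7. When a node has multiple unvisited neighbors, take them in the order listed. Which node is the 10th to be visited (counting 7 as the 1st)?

Visit 7; enqueue 4, 10, 11, 1, 2 → queue [4, 10, 11, 1, 2]
Visit 4; enqueue 9, 12, 5 → queue [10, 11, 1, 2, 9, 12, 5]
Visit 10; enqueue 13, 3 → queue [11, 1, 2, 9, 12, 5, 13, 3]
Visit 11 → queue [1, 2, 9, 12, 5, 13, 3]
Visit 1 → queue [2, 9, 12, 5, 13, 3]
Visit 2; enqueue 0 → queue [9, 12, 5, 13, 3, 0]
Visit 9 → queue [12, 5, 13, 3, 0]
Visit 12 → queue [5, 13, 3, 0]
Visit 5 → queue [13, 3, 0]
Visit 13 → queue [3, 0]
Visit 3; enqueue 6 → queue [0, 6]
Visit 0 → queue [6]
Visit 6; enqueue 8 → queue [8]
Visit 8 → queue []

Visit order: 7, 4, 10, 11, 1, 2, 9, 12, 5, 13, 3, 0, 6, 8

13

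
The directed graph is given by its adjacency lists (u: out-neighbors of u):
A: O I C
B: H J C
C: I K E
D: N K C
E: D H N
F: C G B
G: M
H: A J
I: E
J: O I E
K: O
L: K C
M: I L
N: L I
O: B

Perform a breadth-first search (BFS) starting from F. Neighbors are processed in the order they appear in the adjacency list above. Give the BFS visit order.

Visit F; enqueue C, G, B → queue [C, G, B]
Visit C; enqueue I, K, E → queue [G, B, I, K, E]
Visit G; enqueue M → queue [B, I, K, E, M]
Visit B; enqueue H, J → queue [I, K, E, M, H, J]
Visit I → queue [K, E, M, H, J]
Visit K; enqueue O → queue [E, M, H, J, O]
Visit E; enqueue D, N → queue [M, H, J, O, D, N]
Visit M; enqueue L → queue [H, J, O, D, N, L]
Visit H; enqueue A → queue [J, O, D, N, L, A]
Visit J → queue [O, D, N, L, A]
Visit O → queue [D, N, L, A]
Visit D → queue [N, L, A]
Visit N → queue [L, A]
Visit L → queue [A]
Visit A → queue []

F -> C -> G -> B -> I -> K -> E -> M -> H -> J -> O -> D -> N -> L -> A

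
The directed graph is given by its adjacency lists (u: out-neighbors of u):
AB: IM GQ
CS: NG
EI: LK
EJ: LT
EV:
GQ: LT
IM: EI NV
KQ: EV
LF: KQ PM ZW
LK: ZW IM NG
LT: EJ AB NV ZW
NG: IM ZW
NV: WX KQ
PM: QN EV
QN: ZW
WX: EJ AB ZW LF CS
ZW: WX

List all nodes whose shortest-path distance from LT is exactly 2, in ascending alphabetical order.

Level 0: LT
Level 1: AB, EJ, NV, ZW
Level 2: GQ, IM, KQ, WX
Level 3: CS, EI, EV, LF
Level 4: LK, NG, PM
Level 5: QN

GQ, IM, KQ, WX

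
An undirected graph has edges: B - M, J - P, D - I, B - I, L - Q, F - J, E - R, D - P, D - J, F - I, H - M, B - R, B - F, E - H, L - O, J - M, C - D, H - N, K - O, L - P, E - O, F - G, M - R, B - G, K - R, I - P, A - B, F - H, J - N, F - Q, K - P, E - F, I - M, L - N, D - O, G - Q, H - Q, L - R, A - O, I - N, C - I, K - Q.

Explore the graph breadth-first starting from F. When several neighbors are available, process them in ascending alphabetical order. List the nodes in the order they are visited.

F -> B -> E -> G -> H -> I -> J -> Q -> A -> M -> R -> O -> N -> C -> D -> P -> K -> L

Visit F; enqueue B, E, G, H, I, J, Q → queue [B, E, G, H, I, J, Q]
Visit B; enqueue A, M, R → queue [E, G, H, I, J, Q, A, M, R]
Visit E; enqueue O → queue [G, H, I, J, Q, A, M, R, O]
Visit G → queue [H, I, J, Q, A, M, R, O]
Visit H; enqueue N → queue [I, J, Q, A, M, R, O, N]
Visit I; enqueue C, D, P → queue [J, Q, A, M, R, O, N, C, D, P]
Visit J → queue [Q, A, M, R, O, N, C, D, P]
Visit Q; enqueue K, L → queue [A, M, R, O, N, C, D, P, K, L]
Visit A → queue [M, R, O, N, C, D, P, K, L]
Visit M → queue [R, O, N, C, D, P, K, L]
Visit R → queue [O, N, C, D, P, K, L]
Visit O → queue [N, C, D, P, K, L]
Visit N → queue [C, D, P, K, L]
Visit C → queue [D, P, K, L]
Visit D → queue [P, K, L]
Visit P → queue [K, L]
Visit K → queue [L]
Visit L → queue []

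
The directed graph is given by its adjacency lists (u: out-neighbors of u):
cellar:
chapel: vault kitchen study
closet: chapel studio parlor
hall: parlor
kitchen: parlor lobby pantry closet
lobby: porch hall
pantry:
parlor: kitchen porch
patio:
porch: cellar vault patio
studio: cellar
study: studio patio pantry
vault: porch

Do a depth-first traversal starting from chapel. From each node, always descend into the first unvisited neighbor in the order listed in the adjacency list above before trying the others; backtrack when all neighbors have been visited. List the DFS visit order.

Visit chapel
chapel → vault
vault → porch
porch → cellar
porch → patio
chapel → kitchen
kitchen → parlor
kitchen → lobby
lobby → hall
kitchen → pantry
kitchen → closet
closet → studio
chapel → study

chapel -> vault -> porch -> cellar -> patio -> kitchen -> parlor -> lobby -> hall -> pantry -> closet -> studio -> study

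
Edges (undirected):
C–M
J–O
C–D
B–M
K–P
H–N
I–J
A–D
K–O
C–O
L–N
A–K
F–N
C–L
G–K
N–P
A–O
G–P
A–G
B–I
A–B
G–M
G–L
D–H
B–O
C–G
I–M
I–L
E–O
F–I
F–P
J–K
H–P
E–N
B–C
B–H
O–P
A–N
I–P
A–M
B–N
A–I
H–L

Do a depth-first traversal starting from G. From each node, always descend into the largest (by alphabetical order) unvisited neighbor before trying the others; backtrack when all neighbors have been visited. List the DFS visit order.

G, P, O, K, J, I, M, C, L, N, H, D, A, B, F, E

Visit G
G → P
P → O
O → K
K → J
J → I
I → M
M → C
C → L
L → N
N → H
H → D
D → A
A → B
N → F
N → E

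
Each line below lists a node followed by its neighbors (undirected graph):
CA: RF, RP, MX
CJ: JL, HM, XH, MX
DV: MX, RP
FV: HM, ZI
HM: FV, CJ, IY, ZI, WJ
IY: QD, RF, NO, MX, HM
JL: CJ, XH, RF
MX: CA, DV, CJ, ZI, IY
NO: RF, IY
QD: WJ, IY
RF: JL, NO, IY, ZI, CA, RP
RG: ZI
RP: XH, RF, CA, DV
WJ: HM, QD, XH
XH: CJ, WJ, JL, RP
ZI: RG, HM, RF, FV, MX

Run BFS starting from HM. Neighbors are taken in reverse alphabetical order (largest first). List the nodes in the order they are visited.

HM, ZI, WJ, IY, FV, CJ, RG, RF, MX, XH, QD, NO, JL, RP, CA, DV

Visit HM; enqueue ZI, WJ, IY, FV, CJ → queue [ZI, WJ, IY, FV, CJ]
Visit ZI; enqueue RG, RF, MX → queue [WJ, IY, FV, CJ, RG, RF, MX]
Visit WJ; enqueue XH, QD → queue [IY, FV, CJ, RG, RF, MX, XH, QD]
Visit IY; enqueue NO → queue [FV, CJ, RG, RF, MX, XH, QD, NO]
Visit FV → queue [CJ, RG, RF, MX, XH, QD, NO]
Visit CJ; enqueue JL → queue [RG, RF, MX, XH, QD, NO, JL]
Visit RG → queue [RF, MX, XH, QD, NO, JL]
Visit RF; enqueue RP, CA → queue [MX, XH, QD, NO, JL, RP, CA]
Visit MX; enqueue DV → queue [XH, QD, NO, JL, RP, CA, DV]
Visit XH → queue [QD, NO, JL, RP, CA, DV]
Visit QD → queue [NO, JL, RP, CA, DV]
Visit NO → queue [JL, RP, CA, DV]
Visit JL → queue [RP, CA, DV]
Visit RP → queue [CA, DV]
Visit CA → queue [DV]
Visit DV → queue []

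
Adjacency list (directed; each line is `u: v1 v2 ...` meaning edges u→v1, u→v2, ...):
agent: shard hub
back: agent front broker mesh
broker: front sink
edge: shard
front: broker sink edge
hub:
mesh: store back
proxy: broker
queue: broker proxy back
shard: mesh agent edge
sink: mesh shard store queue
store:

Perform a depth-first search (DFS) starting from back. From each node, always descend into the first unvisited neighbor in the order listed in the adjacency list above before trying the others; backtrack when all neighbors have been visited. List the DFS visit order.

back → agent → shard → mesh → store → edge → hub → front → broker → sink → queue → proxy

Visit back
back → agent
agent → shard
shard → mesh
mesh → store
shard → edge
agent → hub
back → front
front → broker
broker → sink
sink → queue
queue → proxy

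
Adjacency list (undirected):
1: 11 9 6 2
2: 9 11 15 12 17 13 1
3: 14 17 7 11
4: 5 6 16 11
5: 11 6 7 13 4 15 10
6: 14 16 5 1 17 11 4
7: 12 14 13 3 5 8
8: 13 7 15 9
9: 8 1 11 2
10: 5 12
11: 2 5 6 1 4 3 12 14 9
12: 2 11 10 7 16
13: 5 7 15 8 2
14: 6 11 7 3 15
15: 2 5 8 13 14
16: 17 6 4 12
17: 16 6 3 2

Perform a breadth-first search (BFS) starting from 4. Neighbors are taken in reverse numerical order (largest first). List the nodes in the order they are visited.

4, 16, 11, 6, 5, 17, 12, 14, 9, 3, 2, 1, 15, 13, 10, 7, 8

Visit 4; enqueue 16, 11, 6, 5 → queue [16, 11, 6, 5]
Visit 16; enqueue 17, 12 → queue [11, 6, 5, 17, 12]
Visit 11; enqueue 14, 9, 3, 2, 1 → queue [6, 5, 17, 12, 14, 9, 3, 2, 1]
Visit 6 → queue [5, 17, 12, 14, 9, 3, 2, 1]
Visit 5; enqueue 15, 13, 10, 7 → queue [17, 12, 14, 9, 3, 2, 1, 15, 13, 10, 7]
Visit 17 → queue [12, 14, 9, 3, 2, 1, 15, 13, 10, 7]
Visit 12 → queue [14, 9, 3, 2, 1, 15, 13, 10, 7]
Visit 14 → queue [9, 3, 2, 1, 15, 13, 10, 7]
Visit 9; enqueue 8 → queue [3, 2, 1, 15, 13, 10, 7, 8]
Visit 3 → queue [2, 1, 15, 13, 10, 7, 8]
Visit 2 → queue [1, 15, 13, 10, 7, 8]
Visit 1 → queue [15, 13, 10, 7, 8]
Visit 15 → queue [13, 10, 7, 8]
Visit 13 → queue [10, 7, 8]
Visit 10 → queue [7, 8]
Visit 7 → queue [8]
Visit 8 → queue []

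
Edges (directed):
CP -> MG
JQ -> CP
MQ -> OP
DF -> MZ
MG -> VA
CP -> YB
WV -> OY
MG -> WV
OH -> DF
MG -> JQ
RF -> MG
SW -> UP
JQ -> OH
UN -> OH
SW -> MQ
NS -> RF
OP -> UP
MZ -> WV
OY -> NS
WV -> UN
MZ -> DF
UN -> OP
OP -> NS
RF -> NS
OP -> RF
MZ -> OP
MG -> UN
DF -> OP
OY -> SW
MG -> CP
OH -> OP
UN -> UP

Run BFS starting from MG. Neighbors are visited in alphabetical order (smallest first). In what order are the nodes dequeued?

MG → CP → JQ → UN → VA → WV → YB → OH → OP → UP → OY → DF → NS → RF → SW → MZ → MQ

Visit MG; enqueue CP, JQ, UN, VA, WV → queue [CP, JQ, UN, VA, WV]
Visit CP; enqueue YB → queue [JQ, UN, VA, WV, YB]
Visit JQ; enqueue OH → queue [UN, VA, WV, YB, OH]
Visit UN; enqueue OP, UP → queue [VA, WV, YB, OH, OP, UP]
Visit VA → queue [WV, YB, OH, OP, UP]
Visit WV; enqueue OY → queue [YB, OH, OP, UP, OY]
Visit YB → queue [OH, OP, UP, OY]
Visit OH; enqueue DF → queue [OP, UP, OY, DF]
Visit OP; enqueue NS, RF → queue [UP, OY, DF, NS, RF]
Visit UP → queue [OY, DF, NS, RF]
Visit OY; enqueue SW → queue [DF, NS, RF, SW]
Visit DF; enqueue MZ → queue [NS, RF, SW, MZ]
Visit NS → queue [RF, SW, MZ]
Visit RF → queue [SW, MZ]
Visit SW; enqueue MQ → queue [MZ, MQ]
Visit MZ → queue [MQ]
Visit MQ → queue []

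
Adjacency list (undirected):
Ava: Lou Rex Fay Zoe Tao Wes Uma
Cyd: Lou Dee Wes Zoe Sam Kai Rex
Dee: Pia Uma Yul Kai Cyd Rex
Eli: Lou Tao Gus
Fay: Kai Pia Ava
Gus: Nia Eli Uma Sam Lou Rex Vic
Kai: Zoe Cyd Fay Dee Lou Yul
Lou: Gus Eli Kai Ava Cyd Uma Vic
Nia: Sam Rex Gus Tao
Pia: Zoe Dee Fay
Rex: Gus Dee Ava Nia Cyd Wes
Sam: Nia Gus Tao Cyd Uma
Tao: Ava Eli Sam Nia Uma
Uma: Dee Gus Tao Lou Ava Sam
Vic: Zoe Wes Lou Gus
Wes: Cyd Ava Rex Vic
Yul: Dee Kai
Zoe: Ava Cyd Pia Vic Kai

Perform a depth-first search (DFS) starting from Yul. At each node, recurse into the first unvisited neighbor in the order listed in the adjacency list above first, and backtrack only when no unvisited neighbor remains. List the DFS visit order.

Yul, Dee, Pia, Zoe, Ava, Lou, Gus, Nia, Sam, Tao, Eli, Uma, Cyd, Wes, Rex, Vic, Kai, Fay

Visit Yul
Yul → Dee
Dee → Pia
Pia → Zoe
Zoe → Ava
Ava → Lou
Lou → Gus
Gus → Nia
Nia → Sam
Sam → Tao
Tao → Eli
Tao → Uma
Sam → Cyd
Cyd → Wes
Wes → Rex
Wes → Vic
Cyd → Kai
Kai → Fay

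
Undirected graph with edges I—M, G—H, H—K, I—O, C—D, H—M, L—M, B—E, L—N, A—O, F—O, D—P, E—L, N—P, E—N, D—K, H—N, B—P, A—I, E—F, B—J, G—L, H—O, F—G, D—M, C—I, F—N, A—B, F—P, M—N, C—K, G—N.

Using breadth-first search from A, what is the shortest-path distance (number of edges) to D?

Level 0: A
Level 1: B, I, O
Level 2: C, E, F, H, J, M, P
Level 3: D, G, K, L, N
D first appears at level 3.

3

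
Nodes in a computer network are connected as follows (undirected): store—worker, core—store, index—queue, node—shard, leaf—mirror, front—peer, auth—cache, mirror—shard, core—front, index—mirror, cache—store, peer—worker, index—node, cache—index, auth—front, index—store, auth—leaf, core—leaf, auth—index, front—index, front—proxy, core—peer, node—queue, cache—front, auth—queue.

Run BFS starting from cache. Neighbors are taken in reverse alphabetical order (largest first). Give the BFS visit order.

Visit cache; enqueue store, index, front, auth → queue [store, index, front, auth]
Visit store; enqueue worker, core → queue [index, front, auth, worker, core]
Visit index; enqueue queue, node, mirror → queue [front, auth, worker, core, queue, node, mirror]
Visit front; enqueue proxy, peer → queue [auth, worker, core, queue, node, mirror, proxy, peer]
Visit auth; enqueue leaf → queue [worker, core, queue, node, mirror, proxy, peer, leaf]
Visit worker → queue [core, queue, node, mirror, proxy, peer, leaf]
Visit core → queue [queue, node, mirror, proxy, peer, leaf]
Visit queue → queue [node, mirror, proxy, peer, leaf]
Visit node; enqueue shard → queue [mirror, proxy, peer, leaf, shard]
Visit mirror → queue [proxy, peer, leaf, shard]
Visit proxy → queue [peer, leaf, shard]
Visit peer → queue [leaf, shard]
Visit leaf → queue [shard]
Visit shard → queue []

cache store index front auth worker core queue node mirror proxy peer leaf shard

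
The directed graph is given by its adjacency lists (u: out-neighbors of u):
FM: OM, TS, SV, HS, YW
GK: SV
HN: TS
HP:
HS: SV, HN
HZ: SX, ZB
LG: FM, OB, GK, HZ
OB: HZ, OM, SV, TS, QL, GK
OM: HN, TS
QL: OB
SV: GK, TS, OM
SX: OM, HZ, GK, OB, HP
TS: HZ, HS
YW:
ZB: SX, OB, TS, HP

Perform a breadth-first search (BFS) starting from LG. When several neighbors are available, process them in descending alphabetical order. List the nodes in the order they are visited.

LG -> OB -> HZ -> GK -> FM -> TS -> SV -> QL -> OM -> ZB -> SX -> YW -> HS -> HN -> HP

Visit LG; enqueue OB, HZ, GK, FM → queue [OB, HZ, GK, FM]
Visit OB; enqueue TS, SV, QL, OM → queue [HZ, GK, FM, TS, SV, QL, OM]
Visit HZ; enqueue ZB, SX → queue [GK, FM, TS, SV, QL, OM, ZB, SX]
Visit GK → queue [FM, TS, SV, QL, OM, ZB, SX]
Visit FM; enqueue YW, HS → queue [TS, SV, QL, OM, ZB, SX, YW, HS]
Visit TS → queue [SV, QL, OM, ZB, SX, YW, HS]
Visit SV → queue [QL, OM, ZB, SX, YW, HS]
Visit QL → queue [OM, ZB, SX, YW, HS]
Visit OM; enqueue HN → queue [ZB, SX, YW, HS, HN]
Visit ZB; enqueue HP → queue [SX, YW, HS, HN, HP]
Visit SX → queue [YW, HS, HN, HP]
Visit YW → queue [HS, HN, HP]
Visit HS → queue [HN, HP]
Visit HN → queue [HP]
Visit HP → queue []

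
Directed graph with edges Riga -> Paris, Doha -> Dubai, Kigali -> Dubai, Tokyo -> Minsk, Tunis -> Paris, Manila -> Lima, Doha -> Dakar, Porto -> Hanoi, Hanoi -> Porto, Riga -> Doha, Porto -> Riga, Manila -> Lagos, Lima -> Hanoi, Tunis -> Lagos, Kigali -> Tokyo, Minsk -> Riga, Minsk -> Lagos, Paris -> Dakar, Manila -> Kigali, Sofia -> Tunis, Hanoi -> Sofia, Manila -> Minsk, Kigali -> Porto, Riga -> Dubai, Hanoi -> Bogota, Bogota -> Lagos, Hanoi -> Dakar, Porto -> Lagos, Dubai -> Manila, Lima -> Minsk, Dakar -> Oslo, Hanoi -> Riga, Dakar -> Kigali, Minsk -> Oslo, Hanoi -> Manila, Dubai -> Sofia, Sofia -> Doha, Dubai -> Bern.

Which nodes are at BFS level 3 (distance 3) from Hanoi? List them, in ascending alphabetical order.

Level 0: Hanoi
Level 1: Bogota, Dakar, Manila, Porto, Riga, Sofia
Level 2: Doha, Dubai, Kigali, Lagos, Lima, Minsk, Oslo, Paris, Tunis
Level 3: Bern, Tokyo

Bern, Tokyo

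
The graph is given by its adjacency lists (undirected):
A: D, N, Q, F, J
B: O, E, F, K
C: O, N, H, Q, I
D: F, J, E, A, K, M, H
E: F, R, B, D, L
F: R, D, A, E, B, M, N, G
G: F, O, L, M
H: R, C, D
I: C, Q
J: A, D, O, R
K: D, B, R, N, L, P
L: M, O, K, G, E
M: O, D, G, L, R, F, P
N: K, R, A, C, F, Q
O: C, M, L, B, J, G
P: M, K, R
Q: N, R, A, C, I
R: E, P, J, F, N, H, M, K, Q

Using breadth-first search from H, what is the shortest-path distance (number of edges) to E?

Level 0: H
Level 1: C, D, R
Level 2: A, E, F, I, J, K, M, N, O, P, Q
Level 3: B, G, L
E first appears at level 2.

2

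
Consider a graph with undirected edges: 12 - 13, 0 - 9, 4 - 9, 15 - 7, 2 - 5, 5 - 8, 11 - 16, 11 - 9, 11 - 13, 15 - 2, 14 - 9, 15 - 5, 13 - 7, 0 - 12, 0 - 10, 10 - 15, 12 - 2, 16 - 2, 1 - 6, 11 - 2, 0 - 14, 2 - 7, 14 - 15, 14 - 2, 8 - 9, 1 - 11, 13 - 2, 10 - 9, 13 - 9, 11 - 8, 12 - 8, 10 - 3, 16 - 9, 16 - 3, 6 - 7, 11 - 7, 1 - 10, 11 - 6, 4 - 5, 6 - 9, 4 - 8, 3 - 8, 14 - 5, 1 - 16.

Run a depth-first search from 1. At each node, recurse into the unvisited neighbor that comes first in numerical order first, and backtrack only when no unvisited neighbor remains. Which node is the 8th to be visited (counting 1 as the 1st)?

3

Visit 1
1 → 6
6 → 7
7 → 2
2 → 5
5 → 4
4 → 8
8 → 3
3 → 10
10 → 0
0 → 9
9 → 11
11 → 13
13 → 12
11 → 16
9 → 14
14 → 15

Visit order: 1, 6, 7, 2, 5, 4, 8, 3, 10, 0, 9, 11, 13, 12, 16, 14, 15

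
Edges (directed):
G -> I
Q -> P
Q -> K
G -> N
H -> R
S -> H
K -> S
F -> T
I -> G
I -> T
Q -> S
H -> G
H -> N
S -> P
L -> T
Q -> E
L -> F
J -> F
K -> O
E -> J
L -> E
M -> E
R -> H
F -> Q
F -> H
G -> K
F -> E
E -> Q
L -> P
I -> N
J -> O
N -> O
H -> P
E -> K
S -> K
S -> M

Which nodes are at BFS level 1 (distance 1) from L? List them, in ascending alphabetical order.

Level 0: L
Level 1: E, F, P, T
Level 2: H, J, K, Q
Level 3: G, N, O, R, S
Level 4: I, M

E, F, P, T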